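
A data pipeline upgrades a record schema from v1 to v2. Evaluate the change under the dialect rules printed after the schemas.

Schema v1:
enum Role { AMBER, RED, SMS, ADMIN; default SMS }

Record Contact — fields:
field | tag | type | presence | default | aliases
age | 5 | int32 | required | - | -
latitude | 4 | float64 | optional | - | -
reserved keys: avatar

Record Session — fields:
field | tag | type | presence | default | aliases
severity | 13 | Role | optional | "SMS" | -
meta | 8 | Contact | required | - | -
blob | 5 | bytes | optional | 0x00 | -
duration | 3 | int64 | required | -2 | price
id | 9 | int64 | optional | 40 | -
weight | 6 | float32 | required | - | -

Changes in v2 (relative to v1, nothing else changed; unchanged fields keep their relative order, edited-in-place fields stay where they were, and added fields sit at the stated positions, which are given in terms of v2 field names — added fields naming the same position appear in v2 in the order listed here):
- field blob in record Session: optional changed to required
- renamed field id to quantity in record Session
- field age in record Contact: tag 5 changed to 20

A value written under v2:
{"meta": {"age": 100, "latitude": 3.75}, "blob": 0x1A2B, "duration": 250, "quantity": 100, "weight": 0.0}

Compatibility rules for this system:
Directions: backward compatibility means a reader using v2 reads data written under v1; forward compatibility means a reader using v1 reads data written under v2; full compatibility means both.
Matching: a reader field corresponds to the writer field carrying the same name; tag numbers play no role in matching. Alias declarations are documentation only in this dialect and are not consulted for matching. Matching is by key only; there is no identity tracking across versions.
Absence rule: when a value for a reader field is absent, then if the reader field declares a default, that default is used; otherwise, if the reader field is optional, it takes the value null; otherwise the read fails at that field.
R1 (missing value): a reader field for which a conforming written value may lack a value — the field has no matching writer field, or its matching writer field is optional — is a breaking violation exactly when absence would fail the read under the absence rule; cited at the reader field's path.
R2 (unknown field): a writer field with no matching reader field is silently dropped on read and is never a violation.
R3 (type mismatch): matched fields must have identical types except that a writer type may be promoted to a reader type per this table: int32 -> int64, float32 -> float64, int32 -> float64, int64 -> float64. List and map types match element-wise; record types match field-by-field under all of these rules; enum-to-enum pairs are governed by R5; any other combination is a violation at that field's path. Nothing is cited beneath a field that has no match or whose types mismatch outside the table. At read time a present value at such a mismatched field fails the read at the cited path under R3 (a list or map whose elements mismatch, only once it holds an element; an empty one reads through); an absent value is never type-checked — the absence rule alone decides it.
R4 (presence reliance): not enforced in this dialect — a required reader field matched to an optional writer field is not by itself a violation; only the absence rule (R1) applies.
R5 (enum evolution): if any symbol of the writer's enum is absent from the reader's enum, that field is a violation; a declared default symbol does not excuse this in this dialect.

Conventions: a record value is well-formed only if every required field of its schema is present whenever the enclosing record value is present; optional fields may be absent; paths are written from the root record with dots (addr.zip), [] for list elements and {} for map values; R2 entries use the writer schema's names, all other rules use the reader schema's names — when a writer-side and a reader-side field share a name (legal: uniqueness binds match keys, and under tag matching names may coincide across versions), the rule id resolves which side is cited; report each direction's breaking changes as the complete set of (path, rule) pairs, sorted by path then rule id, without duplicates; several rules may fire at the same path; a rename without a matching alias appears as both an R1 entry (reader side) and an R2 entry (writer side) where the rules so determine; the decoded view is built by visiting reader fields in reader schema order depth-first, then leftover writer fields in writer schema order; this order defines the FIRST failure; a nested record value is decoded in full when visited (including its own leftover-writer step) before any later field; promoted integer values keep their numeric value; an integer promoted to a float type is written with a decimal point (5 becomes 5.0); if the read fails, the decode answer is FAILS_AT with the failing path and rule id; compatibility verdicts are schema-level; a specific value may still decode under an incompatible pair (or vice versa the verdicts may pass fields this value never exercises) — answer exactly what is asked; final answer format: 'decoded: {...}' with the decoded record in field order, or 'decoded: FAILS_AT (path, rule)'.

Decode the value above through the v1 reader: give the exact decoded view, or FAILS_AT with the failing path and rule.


each type pair in Session: writer, then reader
decode walk for Session under reader schema v1:
  severity := "SMS" (missing; default applied)
  meta.age := 100
  meta.latitude := 3.75
  blob := 0x1A2B
  duration := 250
  id := 40 (missing; default applied)
  weight := 0.0
  writer quantity: no reader field; dropped
  => decoded: {"severity": "SMS", "meta": {"age": 100, "latitude": 3.75}, "blob": 0x1A2B, "duration": 250, "id": 40, "weight": 0.0}
the rest of the Session diff is inert for this question:
  field blob in record Session: optional changed to required -> fires no rule on Session under this dialect and leaves the result unchanged
  field age in record Contact: tag 5 changed to 20 -> fires no rule on Session under this dialect and leaves the result unchanged

decoded: {"severity": "SMS", "meta": {"age": 100, "latitude": 3.75}, "blob": 0x1A2B, "duration": 250, "id": 40, "weight": 0.0}


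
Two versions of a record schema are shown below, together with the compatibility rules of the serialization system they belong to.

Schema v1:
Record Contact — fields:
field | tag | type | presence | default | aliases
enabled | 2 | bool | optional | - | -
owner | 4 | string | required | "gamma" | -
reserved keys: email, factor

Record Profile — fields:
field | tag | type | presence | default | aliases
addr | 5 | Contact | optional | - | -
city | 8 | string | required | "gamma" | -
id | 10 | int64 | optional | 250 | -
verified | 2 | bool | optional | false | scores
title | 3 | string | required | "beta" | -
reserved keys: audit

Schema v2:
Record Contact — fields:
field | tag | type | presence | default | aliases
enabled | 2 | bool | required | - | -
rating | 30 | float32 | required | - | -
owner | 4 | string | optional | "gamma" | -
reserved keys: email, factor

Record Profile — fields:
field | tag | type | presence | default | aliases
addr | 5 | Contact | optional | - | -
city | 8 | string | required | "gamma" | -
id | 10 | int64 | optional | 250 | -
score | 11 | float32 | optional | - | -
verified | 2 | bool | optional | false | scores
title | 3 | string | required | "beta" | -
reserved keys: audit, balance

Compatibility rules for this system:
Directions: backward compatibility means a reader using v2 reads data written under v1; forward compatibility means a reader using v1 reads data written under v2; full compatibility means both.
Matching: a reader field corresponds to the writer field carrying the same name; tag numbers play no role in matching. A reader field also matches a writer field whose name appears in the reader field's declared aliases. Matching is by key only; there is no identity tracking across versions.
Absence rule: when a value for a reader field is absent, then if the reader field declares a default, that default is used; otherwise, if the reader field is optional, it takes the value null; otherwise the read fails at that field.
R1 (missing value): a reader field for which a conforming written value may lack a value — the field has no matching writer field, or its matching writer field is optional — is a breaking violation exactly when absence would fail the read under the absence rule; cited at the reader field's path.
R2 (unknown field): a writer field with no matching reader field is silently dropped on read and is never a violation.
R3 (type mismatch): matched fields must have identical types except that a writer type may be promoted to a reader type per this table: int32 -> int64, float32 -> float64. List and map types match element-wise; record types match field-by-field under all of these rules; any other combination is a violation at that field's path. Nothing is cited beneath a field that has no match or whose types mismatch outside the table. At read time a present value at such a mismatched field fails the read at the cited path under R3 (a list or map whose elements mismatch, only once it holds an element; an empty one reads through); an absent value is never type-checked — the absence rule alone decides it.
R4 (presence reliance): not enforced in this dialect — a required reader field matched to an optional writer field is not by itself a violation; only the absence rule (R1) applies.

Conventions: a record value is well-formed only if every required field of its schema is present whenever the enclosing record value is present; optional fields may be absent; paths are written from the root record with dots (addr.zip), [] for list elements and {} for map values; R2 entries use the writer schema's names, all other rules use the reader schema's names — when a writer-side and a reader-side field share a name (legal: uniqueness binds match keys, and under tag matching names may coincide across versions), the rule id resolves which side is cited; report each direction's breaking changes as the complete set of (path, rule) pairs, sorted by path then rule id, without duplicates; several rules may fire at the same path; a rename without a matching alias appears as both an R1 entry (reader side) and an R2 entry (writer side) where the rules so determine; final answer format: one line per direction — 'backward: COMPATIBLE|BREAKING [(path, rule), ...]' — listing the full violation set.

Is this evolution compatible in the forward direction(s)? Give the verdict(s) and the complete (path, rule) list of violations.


in Profile below, arrows point writer -> reader
forward for Profile (reader v1, writer v2):
  addr: Contact -> Contact, writer optional; from addr
  city: string -> string, writer required; from city
  id: int64 -> int64, writer optional; from id
  verified: bool -> bool, writer optional; from verified
  title: string -> string, writer required; from title
  writer field score has no reader counterpart
  addr.enabled: bool -> bool, writer required; from addr.enabled
  addr.owner: string -> string, writer optional; from addr.owner
  writer field addr.rating has no reader counterpart
  nothing fires on Profile: forward is COMPATIBLE
ruling out the remaining Profile differences:
  added field rating to record Contact: required float32, tag 30 (in v2 it sits immediately before owner) -> matters only for Profile's backward compatibility — outside the asked direction
  field owner in record Contact: required changed to optional -> triggers nothing under Profile's printed rules — same verdict
  added field score to record Profile: optional float32, tag 11 (in v2 it sits immediately before verified) -> triggers nothing under Profile's printed rules — same verdict
  field enabled in record Contact: optional changed to required -> matters only for Profile's backward compatibility — outside the asked direction

forward: COMPATIBLE []


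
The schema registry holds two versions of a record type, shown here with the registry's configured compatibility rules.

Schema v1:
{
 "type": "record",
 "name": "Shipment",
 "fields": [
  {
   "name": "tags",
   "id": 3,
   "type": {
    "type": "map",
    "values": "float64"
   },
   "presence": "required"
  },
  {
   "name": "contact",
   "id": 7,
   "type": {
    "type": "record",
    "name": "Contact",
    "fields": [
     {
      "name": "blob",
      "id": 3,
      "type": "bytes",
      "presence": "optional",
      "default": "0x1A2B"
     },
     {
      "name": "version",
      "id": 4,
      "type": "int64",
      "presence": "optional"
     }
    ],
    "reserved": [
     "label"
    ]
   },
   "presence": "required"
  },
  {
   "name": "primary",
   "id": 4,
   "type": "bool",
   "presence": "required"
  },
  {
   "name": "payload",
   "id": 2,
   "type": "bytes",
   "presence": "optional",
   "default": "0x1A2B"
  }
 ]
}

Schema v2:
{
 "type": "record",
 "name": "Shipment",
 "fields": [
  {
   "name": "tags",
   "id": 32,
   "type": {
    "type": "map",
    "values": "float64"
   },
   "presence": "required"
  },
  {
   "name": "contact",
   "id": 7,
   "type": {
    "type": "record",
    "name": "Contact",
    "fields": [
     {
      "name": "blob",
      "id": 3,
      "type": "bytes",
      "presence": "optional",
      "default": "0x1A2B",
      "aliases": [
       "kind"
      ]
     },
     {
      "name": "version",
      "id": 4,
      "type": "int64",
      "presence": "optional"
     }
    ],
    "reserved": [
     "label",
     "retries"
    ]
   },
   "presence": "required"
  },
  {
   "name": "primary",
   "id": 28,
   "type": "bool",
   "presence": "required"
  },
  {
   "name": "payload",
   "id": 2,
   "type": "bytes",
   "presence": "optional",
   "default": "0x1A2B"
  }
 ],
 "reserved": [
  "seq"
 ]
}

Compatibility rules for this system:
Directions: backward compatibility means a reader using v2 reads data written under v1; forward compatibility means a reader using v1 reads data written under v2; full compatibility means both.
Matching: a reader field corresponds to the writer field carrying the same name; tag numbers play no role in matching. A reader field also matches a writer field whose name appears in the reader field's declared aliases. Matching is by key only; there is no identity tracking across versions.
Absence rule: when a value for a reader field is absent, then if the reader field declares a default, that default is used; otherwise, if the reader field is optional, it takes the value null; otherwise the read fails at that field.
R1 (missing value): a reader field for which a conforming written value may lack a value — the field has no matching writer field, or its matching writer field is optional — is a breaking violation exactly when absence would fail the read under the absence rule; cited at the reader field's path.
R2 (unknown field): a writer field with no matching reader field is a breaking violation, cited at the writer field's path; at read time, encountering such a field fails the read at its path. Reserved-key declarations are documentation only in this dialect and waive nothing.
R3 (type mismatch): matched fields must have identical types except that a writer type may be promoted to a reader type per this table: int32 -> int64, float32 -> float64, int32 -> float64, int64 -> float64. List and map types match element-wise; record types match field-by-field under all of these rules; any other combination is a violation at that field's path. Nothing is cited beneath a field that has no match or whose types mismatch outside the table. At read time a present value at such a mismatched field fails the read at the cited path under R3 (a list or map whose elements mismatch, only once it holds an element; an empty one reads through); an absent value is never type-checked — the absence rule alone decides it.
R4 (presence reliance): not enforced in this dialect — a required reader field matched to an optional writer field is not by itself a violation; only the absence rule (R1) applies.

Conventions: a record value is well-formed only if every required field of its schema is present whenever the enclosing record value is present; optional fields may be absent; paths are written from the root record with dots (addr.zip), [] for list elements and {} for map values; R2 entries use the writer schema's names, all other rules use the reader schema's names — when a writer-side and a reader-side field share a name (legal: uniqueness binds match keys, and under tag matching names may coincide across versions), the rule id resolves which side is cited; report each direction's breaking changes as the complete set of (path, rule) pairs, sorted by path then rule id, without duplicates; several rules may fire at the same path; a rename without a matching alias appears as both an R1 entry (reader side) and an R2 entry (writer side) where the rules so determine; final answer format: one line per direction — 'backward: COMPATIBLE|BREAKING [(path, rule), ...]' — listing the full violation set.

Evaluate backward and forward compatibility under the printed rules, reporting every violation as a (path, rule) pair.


each type pair in Shipment: writer, then reader
backward pass over Shipment, reader schema v2, writer schema v1:
  map<string, float64> -> map<string, float64>, writer required: tags aligns to tags
  Contact -> Contact, writer required: contact aligns to contact
  bool -> bool, writer required: primary aligns to primary
  bytes -> bytes, writer optional: payload aligns to payload
  bytes -> bytes, writer optional: contact.blob aligns to contact.blob
  int64 -> int64, writer optional: contact.version aligns to contact.version
  nothing fires on Shipment: backward is COMPATIBLE
forward pass over Shipment, reader schema v1, writer schema v2:
  map<string, float64> -> map<string, float64>, writer required: tags aligns to tags
  Contact -> Contact, writer required: contact aligns to contact
  bool -> bool, writer required: primary aligns to primary
  bytes -> bytes, writer optional: payload aligns to payload
  bytes -> bytes, writer optional: contact.blob aligns to contact.blob
  int64 -> int64, writer optional: contact.version aligns to contact.version
  nothing fires on Shipment: forward is COMPATIBLE

backward: COMPATIBLE []; forward: COMPATIBLE []


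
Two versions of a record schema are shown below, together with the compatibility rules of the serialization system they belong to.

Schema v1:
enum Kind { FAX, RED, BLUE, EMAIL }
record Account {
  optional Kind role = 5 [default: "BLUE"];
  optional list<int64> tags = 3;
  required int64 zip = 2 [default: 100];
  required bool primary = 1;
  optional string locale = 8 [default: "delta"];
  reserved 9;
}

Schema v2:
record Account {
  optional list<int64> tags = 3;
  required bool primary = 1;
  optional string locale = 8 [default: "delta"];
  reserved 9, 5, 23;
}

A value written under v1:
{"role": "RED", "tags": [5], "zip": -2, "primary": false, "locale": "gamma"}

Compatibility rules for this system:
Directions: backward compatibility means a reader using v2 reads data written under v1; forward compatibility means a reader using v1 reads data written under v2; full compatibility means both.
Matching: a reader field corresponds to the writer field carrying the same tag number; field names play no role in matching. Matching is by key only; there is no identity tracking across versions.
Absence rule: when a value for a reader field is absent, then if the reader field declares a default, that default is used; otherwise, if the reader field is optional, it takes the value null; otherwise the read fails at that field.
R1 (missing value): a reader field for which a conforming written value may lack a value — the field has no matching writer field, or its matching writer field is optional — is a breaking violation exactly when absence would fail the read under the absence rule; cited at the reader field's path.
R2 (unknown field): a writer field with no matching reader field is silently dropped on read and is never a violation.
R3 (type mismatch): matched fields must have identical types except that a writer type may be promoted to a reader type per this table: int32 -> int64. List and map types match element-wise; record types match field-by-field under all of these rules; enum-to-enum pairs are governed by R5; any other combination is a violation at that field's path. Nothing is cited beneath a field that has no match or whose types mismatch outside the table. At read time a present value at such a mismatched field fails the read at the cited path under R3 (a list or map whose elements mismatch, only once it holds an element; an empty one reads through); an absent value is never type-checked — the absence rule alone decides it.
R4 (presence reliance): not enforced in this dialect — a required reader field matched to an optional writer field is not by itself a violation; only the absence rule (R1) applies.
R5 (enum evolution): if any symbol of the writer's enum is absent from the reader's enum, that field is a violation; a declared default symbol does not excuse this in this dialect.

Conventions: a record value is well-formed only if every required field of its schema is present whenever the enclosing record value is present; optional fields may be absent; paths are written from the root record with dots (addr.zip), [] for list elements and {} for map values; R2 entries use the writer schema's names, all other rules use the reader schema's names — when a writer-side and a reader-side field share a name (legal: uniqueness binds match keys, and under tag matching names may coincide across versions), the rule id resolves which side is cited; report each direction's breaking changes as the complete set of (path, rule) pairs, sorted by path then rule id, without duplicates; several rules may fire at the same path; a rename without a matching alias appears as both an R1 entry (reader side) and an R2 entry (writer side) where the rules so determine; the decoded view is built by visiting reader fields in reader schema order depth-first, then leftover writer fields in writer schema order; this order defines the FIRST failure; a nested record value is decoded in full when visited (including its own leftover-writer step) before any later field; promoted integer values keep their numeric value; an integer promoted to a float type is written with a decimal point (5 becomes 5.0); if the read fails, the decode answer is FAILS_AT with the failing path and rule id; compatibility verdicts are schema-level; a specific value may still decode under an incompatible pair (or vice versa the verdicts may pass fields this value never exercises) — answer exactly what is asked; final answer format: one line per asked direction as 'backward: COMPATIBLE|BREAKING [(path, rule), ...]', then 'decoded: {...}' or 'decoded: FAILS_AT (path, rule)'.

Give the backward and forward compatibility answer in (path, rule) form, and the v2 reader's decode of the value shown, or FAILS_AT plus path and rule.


backward: COMPATIBLE []; forward: COMPATIBLE []; decoded: {"tags": [5], "primary": false, "locale": "gamma"}

the writer's type comes first in each Account pair
backward pass over Account, reader schema v2, writer schema v1:
  writer optional, list<int64> -> list<int64>: reader tags maps from writer tags
  writer required, bool -> bool: reader primary maps from writer primary
  writer optional, string -> string: reader locale maps from writer locale
  writer field role has no reader counterpart
  writer field zip has no reader counterpart
  nothing fires on Account: backward is COMPATIBLE
forward pass over Account, reader schema v1, writer schema v2:
  no writer field matches reader role
  writer optional, list<int64> -> list<int64>: reader tags maps from writer tags
  no writer field matches reader zip
  writer required, bool -> bool: reader primary maps from writer primary
  writer optional, string -> string: reader locale maps from writer locale
  nothing fires on Account: forward is COMPATIBLE
decoding the Account value with the v2 reader:
  tags := [5]
  primary := false
  locale := "gamma"
  writer role: unknown -> dropped
  writer zip: unknown -> dropped
  => decoded: {"tags": [5], "primary": false, "locale": "gamma"}


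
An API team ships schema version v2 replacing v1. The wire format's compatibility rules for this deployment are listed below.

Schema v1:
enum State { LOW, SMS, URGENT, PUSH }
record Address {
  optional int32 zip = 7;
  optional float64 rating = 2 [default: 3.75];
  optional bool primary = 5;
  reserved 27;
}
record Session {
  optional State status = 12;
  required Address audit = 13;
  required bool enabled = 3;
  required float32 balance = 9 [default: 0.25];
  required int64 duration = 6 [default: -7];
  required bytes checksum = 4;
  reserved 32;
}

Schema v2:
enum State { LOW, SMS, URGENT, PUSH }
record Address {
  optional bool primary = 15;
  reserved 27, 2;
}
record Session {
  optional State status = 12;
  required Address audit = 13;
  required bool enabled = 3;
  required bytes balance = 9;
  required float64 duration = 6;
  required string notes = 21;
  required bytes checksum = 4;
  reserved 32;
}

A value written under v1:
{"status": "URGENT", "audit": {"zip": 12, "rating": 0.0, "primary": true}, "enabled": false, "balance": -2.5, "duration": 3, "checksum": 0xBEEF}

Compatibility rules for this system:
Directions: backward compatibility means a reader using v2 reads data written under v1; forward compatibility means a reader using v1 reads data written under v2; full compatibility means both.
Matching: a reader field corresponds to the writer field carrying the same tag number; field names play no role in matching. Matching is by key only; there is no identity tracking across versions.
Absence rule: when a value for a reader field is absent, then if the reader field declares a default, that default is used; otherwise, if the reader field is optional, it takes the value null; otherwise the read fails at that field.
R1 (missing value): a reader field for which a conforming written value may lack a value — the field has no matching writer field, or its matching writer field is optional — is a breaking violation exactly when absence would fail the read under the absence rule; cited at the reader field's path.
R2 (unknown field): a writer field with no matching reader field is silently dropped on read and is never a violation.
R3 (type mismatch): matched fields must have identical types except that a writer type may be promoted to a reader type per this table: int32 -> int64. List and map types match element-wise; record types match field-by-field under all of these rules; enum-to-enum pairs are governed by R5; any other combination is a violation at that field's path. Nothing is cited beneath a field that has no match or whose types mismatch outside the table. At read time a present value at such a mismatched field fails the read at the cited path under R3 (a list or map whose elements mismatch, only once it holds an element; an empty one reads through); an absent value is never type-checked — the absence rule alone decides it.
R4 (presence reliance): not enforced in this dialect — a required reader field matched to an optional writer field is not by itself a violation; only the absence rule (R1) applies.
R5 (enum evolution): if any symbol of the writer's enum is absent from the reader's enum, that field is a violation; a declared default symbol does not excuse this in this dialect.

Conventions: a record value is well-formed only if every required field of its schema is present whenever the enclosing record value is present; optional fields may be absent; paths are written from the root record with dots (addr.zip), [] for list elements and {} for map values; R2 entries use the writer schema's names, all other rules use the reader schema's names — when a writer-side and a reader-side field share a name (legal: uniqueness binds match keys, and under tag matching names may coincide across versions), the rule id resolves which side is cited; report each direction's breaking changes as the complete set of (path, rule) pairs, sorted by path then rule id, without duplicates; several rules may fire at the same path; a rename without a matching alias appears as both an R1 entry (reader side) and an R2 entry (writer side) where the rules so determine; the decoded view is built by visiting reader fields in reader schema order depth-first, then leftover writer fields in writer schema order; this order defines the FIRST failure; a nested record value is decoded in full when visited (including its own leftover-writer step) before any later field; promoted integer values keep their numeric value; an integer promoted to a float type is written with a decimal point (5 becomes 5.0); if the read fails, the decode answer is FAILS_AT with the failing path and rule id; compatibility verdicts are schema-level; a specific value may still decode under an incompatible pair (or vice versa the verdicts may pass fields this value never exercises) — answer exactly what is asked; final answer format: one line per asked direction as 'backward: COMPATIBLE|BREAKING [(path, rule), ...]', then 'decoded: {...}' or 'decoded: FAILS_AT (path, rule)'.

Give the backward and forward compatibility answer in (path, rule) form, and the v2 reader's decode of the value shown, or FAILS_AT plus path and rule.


backward: BREAKING [(balance, R3), (duration, R3), (notes, R1)]; forward: BREAKING [(balance, R3), (duration, R3)]; decoded: FAILS_AT (balance, R3)

arrows below run writer -> reader for Session
backward for Session (reader v2, writer v1):
  status: paired with writer status (State -> State; writer optional)
  audit: paired with writer audit (Address -> Address; writer required)
  enabled: paired with writer enabled (bool -> bool; writer required)
  balance: paired with writer balance (float32 -> bytes; writer required)
  duration: paired with writer duration (int64 -> float64; writer required)
  notes: no writer match
  checksum: paired with writer checksum (bytes -> bytes; writer required)
  audit.primary: no writer match
  writer field audit.zip has no reader counterpart
  writer field audit.rating has no reader counterpart
  writer field audit.primary has no reader counterpart
  rule R3 violated at balance
  rule R3 violated at duration
  rule R1 violated at notes
  => 3 violation(s): backward is BREAKING for Session
forward for Session (reader v1, writer v2):
  status: paired with writer status (State -> State; writer optional)
  audit: paired with writer audit (Address -> Address; writer required)
  enabled: paired with writer enabled (bool -> bool; writer required)
  balance: paired with writer balance (bytes -> float32; writer required)
  duration: paired with writer duration (float64 -> int64; writer required)
  checksum: paired with writer checksum (bytes -> bytes; writer required)
  writer field notes has no reader counterpart
  audit.zip: no writer match
  audit.rating: no writer match
  audit.primary: no writer match
  writer field audit.primary has no reader counterpart
  rule R3 violated at balance
  rule R3 violated at duration
  => 2 violation(s): forward is BREAKING for Session
decode walk for Session under reader schema v2:
  status := "URGENT"
  audit.primary := null (missing; optional => null)
  writer audit.zip: no reader field; dropped
  writer audit.rating: no reader field; dropped
  writer audit.primary: no reader field; dropped
  enabled := false
  read fails at balance under R3
  => FAILS_AT (balance, R3)


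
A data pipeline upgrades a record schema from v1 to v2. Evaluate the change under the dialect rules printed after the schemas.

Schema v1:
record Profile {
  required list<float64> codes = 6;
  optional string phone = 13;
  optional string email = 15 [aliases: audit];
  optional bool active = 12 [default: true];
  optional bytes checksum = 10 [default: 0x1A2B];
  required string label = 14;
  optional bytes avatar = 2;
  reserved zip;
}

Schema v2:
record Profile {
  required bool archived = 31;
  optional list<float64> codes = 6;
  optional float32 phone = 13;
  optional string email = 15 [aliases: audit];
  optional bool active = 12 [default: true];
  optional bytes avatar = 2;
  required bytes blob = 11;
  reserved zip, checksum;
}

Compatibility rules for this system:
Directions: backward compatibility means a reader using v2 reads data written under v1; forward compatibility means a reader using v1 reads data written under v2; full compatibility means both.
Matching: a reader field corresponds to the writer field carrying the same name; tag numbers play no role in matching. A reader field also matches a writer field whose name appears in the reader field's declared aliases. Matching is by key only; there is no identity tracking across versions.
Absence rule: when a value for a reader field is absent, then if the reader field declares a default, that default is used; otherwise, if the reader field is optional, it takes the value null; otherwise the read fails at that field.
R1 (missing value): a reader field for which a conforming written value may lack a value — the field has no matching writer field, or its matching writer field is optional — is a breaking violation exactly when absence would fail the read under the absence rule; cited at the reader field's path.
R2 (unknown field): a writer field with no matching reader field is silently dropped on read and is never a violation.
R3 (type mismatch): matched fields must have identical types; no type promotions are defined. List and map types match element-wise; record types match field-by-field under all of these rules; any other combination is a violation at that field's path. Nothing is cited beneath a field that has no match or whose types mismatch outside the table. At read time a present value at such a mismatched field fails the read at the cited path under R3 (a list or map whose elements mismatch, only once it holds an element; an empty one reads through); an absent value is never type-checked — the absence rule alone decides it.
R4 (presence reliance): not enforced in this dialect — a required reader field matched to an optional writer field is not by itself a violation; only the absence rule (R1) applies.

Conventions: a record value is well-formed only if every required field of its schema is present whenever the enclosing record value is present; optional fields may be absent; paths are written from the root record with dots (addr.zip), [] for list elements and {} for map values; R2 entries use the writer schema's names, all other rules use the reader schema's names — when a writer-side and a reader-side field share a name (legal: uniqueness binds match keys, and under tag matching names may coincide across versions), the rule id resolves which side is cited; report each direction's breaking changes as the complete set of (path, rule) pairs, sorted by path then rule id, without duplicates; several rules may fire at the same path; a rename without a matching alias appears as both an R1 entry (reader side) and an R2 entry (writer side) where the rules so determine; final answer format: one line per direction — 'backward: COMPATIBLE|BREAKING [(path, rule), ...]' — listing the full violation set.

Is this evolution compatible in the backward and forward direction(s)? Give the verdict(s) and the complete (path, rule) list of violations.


each type pair in Profile: writer, then reader
backward on Profile — v2 reading data written by v1:
  no writer field matches reader archived
  codes: list<float64> -> list<float64>, writer required; from codes
  phone: string -> float32, writer optional; from phone
  email: string -> string, writer optional; from email
  active: bool -> bool, writer optional; from active
  avatar: bytes -> bytes, writer optional; from avatar
  no writer field matches reader blob
  checksum (writer side), unknown to reader
  label (writer side), unknown to reader
  rule R1 violated at archived
  rule R1 violated at blob
  rule R3 violated at phone
  => backward verdict for Profile: BREAKING, 3 violation(s)
forward on Profile — v1 reading data written by v2:
  codes: list<float64> -> list<float64>, writer optional; from codes
  phone: float32 -> string, writer optional; from phone
  email: string -> string, writer optional; from email
  active: bool -> bool, writer optional; from active
  no writer field matches reader checksum
  no writer field matches reader label
  avatar: bytes -> bytes, writer optional; from avatar
  archived (writer side), unknown to reader
  blob (writer side), unknown to reader
  rule R1 violated at codes
  rule R1 violated at label
  rule R3 violated at phone
  => forward verdict for Profile: BREAKING, 3 violation(s)

backward: BREAKING [(archived, R1), (blob, R1), (phone, R3)]; forward: BREAKING [(codes, R1), (label, R1), (phone, R3)]


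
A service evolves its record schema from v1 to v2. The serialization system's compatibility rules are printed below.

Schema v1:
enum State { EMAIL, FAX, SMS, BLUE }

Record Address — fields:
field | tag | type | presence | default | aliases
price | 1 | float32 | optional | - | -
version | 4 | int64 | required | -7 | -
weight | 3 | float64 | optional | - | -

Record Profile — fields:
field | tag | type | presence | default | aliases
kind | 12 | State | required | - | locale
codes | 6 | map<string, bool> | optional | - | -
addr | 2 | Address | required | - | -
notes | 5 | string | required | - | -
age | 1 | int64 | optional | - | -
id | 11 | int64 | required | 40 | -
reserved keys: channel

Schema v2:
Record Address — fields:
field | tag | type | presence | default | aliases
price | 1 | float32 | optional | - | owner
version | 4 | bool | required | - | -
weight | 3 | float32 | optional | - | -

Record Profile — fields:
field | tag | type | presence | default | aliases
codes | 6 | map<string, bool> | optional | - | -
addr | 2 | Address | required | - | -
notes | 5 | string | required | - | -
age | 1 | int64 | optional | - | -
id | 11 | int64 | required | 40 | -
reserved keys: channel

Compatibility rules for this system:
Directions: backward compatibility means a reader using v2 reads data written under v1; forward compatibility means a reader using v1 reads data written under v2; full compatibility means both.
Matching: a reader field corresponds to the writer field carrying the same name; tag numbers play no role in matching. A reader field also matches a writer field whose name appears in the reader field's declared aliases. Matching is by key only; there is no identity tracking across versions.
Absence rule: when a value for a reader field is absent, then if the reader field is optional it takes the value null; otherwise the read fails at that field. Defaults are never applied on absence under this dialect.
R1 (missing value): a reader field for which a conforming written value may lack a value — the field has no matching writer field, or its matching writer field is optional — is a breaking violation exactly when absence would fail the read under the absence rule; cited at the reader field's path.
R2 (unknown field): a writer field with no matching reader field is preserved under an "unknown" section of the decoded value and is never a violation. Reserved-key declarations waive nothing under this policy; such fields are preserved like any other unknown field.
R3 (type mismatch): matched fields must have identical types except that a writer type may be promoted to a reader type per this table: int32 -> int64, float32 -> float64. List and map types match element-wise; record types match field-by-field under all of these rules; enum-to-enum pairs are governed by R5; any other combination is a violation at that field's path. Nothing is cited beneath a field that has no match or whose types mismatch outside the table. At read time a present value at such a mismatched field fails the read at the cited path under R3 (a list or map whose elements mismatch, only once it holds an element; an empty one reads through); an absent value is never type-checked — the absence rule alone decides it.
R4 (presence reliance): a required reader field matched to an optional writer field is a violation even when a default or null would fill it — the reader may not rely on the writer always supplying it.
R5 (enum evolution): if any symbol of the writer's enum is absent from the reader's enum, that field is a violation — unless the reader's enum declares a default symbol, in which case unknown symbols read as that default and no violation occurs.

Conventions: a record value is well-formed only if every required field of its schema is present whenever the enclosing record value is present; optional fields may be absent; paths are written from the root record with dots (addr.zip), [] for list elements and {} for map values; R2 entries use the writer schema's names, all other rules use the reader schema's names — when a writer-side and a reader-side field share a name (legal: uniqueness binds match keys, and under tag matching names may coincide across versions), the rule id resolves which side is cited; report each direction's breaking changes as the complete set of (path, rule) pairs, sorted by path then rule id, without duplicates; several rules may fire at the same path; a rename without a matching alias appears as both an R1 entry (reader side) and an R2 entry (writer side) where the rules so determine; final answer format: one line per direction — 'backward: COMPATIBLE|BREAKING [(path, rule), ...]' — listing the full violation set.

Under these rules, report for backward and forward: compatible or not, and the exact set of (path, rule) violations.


backward: BREAKING [(addr.version, R3), (addr.weight, R3)]; forward: BREAKING [(addr.version, R3), (kind, R1)]

each type pair in Profile: writer, then reader
backward pass over Profile, reader schema v2, writer schema v1:
  codes: map<string, bool> -> map<string, bool>, writer optional; from codes
  addr: Address -> Address, writer required; from addr
  notes: string -> string, writer required; from notes
  age: int64 -> int64, writer optional; from age
  id: int64 -> int64, writer required; from id
  kind (writer side), unknown to reader
  addr.price: float32 -> float32, writer optional; from addr.price
  addr.version: int64 -> bool, writer required; from addr.version
  addr.weight: float64 -> float32, writer optional; from addr.weight
  R3 fires at addr.version
  R3 fires at addr.weight
  => 2 violation(s): backward is BREAKING for Profile
forward pass over Profile, reader schema v1, writer schema v2:
  kind has no writer counterpart
  codes: map<string, bool> -> map<string, bool>, writer optional; from codes
  addr: Address -> Address, writer required; from addr
  notes: string -> string, writer required; from notes
  age: int64 -> int64, writer optional; from age
  id: int64 -> int64, writer required; from id
  addr.price: float32 -> float32, writer optional; from addr.price
  addr.version: bool -> int64, writer required; from addr.version
  addr.weight: float32 -> float64, writer optional; from addr.weight
  R3 fires at addr.version
  R1 fires at kind
  => 2 violation(s): forward is BREAKING for Profile
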